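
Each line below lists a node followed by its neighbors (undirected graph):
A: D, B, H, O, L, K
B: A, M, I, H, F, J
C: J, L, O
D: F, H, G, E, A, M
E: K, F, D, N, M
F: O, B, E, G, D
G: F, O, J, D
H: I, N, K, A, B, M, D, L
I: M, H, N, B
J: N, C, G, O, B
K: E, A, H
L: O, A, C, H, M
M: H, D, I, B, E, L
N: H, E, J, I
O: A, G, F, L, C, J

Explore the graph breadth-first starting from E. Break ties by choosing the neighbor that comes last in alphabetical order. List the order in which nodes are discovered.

E, N, M, K, F, D, J, I, H, L, B, A, O, G, C

Visit E; enqueue N, M, K, F, D → queue [N, M, K, F, D]
Visit N; enqueue J, I, H → queue [M, K, F, D, J, I, H]
Visit M; enqueue L, B → queue [K, F, D, J, I, H, L, B]
Visit K; enqueue A → queue [F, D, J, I, H, L, B, A]
Visit F; enqueue O, G → queue [D, J, I, H, L, B, A, O, G]
Visit D → queue [J, I, H, L, B, A, O, G]
Visit J; enqueue C → queue [I, H, L, B, A, O, G, C]
Visit I → queue [H, L, B, A, O, G, C]
Visit H → queue [L, B, A, O, G, C]
Visit L → queue [B, A, O, G, C]
Visit B → queue [A, O, G, C]
Visit A → queue [O, G, C]
Visit O → queue [G, C]
Visit G → queue [C]
Visit C → queue []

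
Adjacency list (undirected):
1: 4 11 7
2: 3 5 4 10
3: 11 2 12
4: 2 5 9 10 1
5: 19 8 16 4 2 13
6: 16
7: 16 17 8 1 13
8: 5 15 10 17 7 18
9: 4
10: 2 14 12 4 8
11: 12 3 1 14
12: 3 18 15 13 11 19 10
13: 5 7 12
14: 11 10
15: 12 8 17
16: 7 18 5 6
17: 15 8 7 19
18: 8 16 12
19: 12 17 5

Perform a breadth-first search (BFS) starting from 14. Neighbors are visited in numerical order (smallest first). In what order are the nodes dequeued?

14 10 11 2 4 8 12 1 3 5 9 7 15 17 18 13 19 16 6

Visit 14; enqueue 10, 11 → queue [10, 11]
Visit 10; enqueue 2, 4, 8, 12 → queue [11, 2, 4, 8, 12]
Visit 11; enqueue 1, 3 → queue [2, 4, 8, 12, 1, 3]
Visit 2; enqueue 5 → queue [4, 8, 12, 1, 3, 5]
Visit 4; enqueue 9 → queue [8, 12, 1, 3, 5, 9]
Visit 8; enqueue 7, 15, 17, 18 → queue [12, 1, 3, 5, 9, 7, 15, 17, 18]
Visit 12; enqueue 13, 19 → queue [1, 3, 5, 9, 7, 15, 17, 18, 13, 19]
Visit 1 → queue [3, 5, 9, 7, 15, 17, 18, 13, 19]
Visit 3 → queue [5, 9, 7, 15, 17, 18, 13, 19]
Visit 5; enqueue 16 → queue [9, 7, 15, 17, 18, 13, 19, 16]
Visit 9 → queue [7, 15, 17, 18, 13, 19, 16]
Visit 7 → queue [15, 17, 18, 13, 19, 16]
Visit 15 → queue [17, 18, 13, 19, 16]
Visit 17 → queue [18, 13, 19, 16]
Visit 18 → queue [13, 19, 16]
Visit 13 → queue [19, 16]
Visit 19 → queue [16]
Visit 16; enqueue 6 → queue [6]
Visit 6 → queue []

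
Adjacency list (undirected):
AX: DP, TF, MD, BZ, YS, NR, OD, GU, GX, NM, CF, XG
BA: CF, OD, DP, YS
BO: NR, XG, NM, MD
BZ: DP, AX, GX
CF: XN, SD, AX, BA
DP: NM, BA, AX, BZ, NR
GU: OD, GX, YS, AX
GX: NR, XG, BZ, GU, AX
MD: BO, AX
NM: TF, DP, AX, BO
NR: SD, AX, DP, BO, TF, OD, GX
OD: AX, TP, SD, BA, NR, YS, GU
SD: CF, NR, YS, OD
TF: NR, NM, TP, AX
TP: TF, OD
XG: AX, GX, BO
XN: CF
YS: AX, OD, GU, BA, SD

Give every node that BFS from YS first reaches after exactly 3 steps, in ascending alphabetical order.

BO, XN

Level 0: YS
Level 1: AX, BA, GU, OD, SD
Level 2: BZ, CF, DP, GX, MD, NM, NR, TF, TP, XG
Level 3: BO, XN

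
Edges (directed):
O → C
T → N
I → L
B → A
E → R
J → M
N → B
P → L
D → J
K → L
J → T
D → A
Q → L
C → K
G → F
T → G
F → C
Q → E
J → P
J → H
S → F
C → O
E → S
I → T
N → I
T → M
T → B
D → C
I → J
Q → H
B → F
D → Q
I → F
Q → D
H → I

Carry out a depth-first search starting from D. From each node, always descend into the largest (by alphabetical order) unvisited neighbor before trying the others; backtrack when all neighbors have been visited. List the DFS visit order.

Visit D
D → Q
Q → L
Q → H
H → I
I → T
T → N
N → B
B → F
F → C
C → O
C → K
B → A
T → M
T → G
I → J
J → P
Q → E
E → S
E → R

D -> Q -> L -> H -> I -> T -> N -> B -> F -> C -> O -> K -> A -> M -> G -> J -> P -> E -> S -> R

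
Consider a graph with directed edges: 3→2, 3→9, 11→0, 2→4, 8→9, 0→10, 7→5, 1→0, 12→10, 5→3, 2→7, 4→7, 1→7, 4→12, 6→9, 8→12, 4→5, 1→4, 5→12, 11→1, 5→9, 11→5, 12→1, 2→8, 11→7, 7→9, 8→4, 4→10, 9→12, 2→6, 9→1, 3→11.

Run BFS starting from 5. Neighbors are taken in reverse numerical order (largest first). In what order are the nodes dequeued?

Visit 5; enqueue 12, 9, 3 → queue [12, 9, 3]
Visit 12; enqueue 10, 1 → queue [9, 3, 10, 1]
Visit 9 → queue [3, 10, 1]
Visit 3; enqueue 11, 2 → queue [10, 1, 11, 2]
Visit 10 → queue [1, 11, 2]
Visit 1; enqueue 7, 4, 0 → queue [11, 2, 7, 4, 0]
Visit 11 → queue [2, 7, 4, 0]
Visit 2; enqueue 8, 6 → queue [7, 4, 0, 8, 6]
Visit 7 → queue [4, 0, 8, 6]
Visit 4 → queue [0, 8, 6]
Visit 0 → queue [8, 6]
Visit 8 → queue [6]
Visit 6 → queue []

5 -> 12 -> 9 -> 3 -> 10 -> 1 -> 11 -> 2 -> 7 -> 4 -> 0 -> 8 -> 6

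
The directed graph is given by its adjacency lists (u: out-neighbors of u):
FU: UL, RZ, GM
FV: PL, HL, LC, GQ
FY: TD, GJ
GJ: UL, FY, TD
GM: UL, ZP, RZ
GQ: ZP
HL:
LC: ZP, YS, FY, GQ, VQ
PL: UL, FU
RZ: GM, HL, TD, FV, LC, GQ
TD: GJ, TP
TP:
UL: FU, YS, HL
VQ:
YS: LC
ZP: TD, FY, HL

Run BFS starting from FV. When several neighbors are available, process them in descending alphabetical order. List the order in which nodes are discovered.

FV, PL, LC, HL, GQ, UL, FU, ZP, YS, VQ, FY, RZ, GM, TD, GJ, TP

Visit FV; enqueue PL, LC, HL, GQ → queue [PL, LC, HL, GQ]
Visit PL; enqueue UL, FU → queue [LC, HL, GQ, UL, FU]
Visit LC; enqueue ZP, YS, VQ, FY → queue [HL, GQ, UL, FU, ZP, YS, VQ, FY]
Visit HL → queue [GQ, UL, FU, ZP, YS, VQ, FY]
Visit GQ → queue [UL, FU, ZP, YS, VQ, FY]
Visit UL → queue [FU, ZP, YS, VQ, FY]
Visit FU; enqueue RZ, GM → queue [ZP, YS, VQ, FY, RZ, GM]
Visit ZP; enqueue TD → queue [YS, VQ, FY, RZ, GM, TD]
Visit YS → queue [VQ, FY, RZ, GM, TD]
Visit VQ → queue [FY, RZ, GM, TD]
Visit FY; enqueue GJ → queue [RZ, GM, TD, GJ]
Visit RZ → queue [GM, TD, GJ]
Visit GM → queue [TD, GJ]
Visit TD; enqueue TP → queue [GJ, TP]
Visit GJ → queue [TP]
Visit TP → queue []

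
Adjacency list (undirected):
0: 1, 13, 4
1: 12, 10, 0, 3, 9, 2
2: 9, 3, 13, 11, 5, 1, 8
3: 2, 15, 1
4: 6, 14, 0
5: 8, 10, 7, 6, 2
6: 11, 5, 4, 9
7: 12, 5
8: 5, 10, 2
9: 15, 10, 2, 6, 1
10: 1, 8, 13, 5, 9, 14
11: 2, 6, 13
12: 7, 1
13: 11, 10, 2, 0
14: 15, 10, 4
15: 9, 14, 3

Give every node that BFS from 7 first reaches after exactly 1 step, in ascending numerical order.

5, 12

Level 0: 7
Level 1: 5, 12
Level 2: 1, 2, 6, 8, 10
Level 3: 0, 3, 4, 9, 11, 13, 14
Level 4: 15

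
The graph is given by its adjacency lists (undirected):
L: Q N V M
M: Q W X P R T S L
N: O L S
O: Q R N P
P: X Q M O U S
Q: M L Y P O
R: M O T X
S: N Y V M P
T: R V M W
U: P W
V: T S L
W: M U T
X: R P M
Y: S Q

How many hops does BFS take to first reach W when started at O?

Level 0: O
Level 1: N, P, Q, R
Level 2: L, M, S, T, U, X, Y
Level 3: V, W
W first appears at level 3.

3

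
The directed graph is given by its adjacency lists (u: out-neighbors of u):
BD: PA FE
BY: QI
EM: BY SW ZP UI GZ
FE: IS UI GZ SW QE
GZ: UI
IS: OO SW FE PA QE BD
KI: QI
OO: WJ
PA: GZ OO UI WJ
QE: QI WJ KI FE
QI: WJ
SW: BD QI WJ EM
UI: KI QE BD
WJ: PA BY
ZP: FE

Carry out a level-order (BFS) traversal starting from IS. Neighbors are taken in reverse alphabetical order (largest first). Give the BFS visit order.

Visit IS; enqueue SW, QE, PA, OO, FE, BD → queue [SW, QE, PA, OO, FE, BD]
Visit SW; enqueue WJ, QI, EM → queue [QE, PA, OO, FE, BD, WJ, QI, EM]
Visit QE; enqueue KI → queue [PA, OO, FE, BD, WJ, QI, EM, KI]
Visit PA; enqueue UI, GZ → queue [OO, FE, BD, WJ, QI, EM, KI, UI, GZ]
Visit OO → queue [FE, BD, WJ, QI, EM, KI, UI, GZ]
Visit FE → queue [BD, WJ, QI, EM, KI, UI, GZ]
Visit BD → queue [WJ, QI, EM, KI, UI, GZ]
Visit WJ; enqueue BY → queue [QI, EM, KI, UI, GZ, BY]
Visit QI → queue [EM, KI, UI, GZ, BY]
Visit EM; enqueue ZP → queue [KI, UI, GZ, BY, ZP]
Visit KI → queue [UI, GZ, BY, ZP]
Visit UI → queue [GZ, BY, ZP]
Visit GZ → queue [BY, ZP]
Visit BY → queue [ZP]
Visit ZP → queue []

IS -> SW -> QE -> PA -> OO -> FE -> BD -> WJ -> QI -> EM -> KI -> UI -> GZ -> BY -> ZP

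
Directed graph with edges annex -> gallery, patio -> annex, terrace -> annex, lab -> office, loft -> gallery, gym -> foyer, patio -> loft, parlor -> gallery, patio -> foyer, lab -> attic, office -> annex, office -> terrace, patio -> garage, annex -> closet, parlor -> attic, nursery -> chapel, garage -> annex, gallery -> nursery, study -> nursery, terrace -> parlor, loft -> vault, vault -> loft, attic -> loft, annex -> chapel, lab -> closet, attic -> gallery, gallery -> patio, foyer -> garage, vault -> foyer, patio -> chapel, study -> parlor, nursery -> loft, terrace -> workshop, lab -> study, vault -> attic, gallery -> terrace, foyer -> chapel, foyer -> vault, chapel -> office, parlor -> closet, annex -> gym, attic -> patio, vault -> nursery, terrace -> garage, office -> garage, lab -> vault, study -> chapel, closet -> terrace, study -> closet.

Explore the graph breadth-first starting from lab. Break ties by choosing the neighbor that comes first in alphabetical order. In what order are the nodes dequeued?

lab → attic → closet → office → study → vault → gallery → loft → patio → terrace → annex → garage → chapel → nursery → parlor → foyer → workshop → gym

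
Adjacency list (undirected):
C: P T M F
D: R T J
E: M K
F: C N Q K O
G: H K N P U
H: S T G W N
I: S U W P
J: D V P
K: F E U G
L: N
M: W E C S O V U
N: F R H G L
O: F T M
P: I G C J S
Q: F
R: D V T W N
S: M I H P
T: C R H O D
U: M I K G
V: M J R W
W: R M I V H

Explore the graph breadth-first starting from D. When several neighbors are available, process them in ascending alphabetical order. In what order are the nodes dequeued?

Visit D; enqueue J, R, T → queue [J, R, T]
Visit J; enqueue P, V → queue [R, T, P, V]
Visit R; enqueue N, W → queue [T, P, V, N, W]
Visit T; enqueue C, H, O → queue [P, V, N, W, C, H, O]
Visit P; enqueue G, I, S → queue [V, N, W, C, H, O, G, I, S]
Visit V; enqueue M → queue [N, W, C, H, O, G, I, S, M]
Visit N; enqueue F, L → queue [W, C, H, O, G, I, S, M, F, L]
Visit W → queue [C, H, O, G, I, S, M, F, L]
Visit C → queue [H, O, G, I, S, M, F, L]
Visit H → queue [O, G, I, S, M, F, L]
Visit O → queue [G, I, S, M, F, L]
Visit G; enqueue K, U → queue [I, S, M, F, L, K, U]
Visit I → queue [S, M, F, L, K, U]
Visit S → queue [M, F, L, K, U]
Visit M; enqueue E → queue [F, L, K, U, E]
Visit F; enqueue Q → queue [L, K, U, E, Q]
Visit L → queue [K, U, E, Q]
Visit K → queue [U, E, Q]
Visit U → queue [E, Q]
Visit E → queue [Q]
Visit Q → queue []

D, J, R, T, P, V, N, W, C, H, O, G, I, S, M, F, L, K, U, E, Q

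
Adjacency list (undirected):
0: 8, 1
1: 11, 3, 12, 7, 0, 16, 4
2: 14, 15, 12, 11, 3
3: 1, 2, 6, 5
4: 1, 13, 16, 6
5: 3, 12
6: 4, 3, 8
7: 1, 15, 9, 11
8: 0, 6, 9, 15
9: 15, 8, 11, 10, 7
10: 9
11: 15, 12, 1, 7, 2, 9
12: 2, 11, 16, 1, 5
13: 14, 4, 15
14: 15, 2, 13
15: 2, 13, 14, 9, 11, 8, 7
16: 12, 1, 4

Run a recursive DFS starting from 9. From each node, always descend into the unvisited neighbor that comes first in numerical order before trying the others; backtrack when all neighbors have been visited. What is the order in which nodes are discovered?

9, 7, 1, 0, 8, 6, 3, 2, 11, 12, 5, 16, 4, 13, 14, 15, 10

Visit 9
9 → 7
7 → 1
1 → 0
0 → 8
8 → 6
6 → 3
3 → 2
2 → 11
11 → 12
12 → 5
12 → 16
16 → 4
4 → 13
13 → 14
14 → 15
9 → 10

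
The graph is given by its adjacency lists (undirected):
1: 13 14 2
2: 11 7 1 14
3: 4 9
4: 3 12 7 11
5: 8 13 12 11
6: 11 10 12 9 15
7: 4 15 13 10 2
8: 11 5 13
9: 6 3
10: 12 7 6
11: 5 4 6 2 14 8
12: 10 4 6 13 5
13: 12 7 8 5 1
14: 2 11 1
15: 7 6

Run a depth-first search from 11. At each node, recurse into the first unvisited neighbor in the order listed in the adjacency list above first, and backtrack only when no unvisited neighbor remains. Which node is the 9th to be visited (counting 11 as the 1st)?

Visit 11
11 → 5
5 → 8
8 → 13
13 → 12
12 → 10
10 → 7
7 → 4
4 → 3
3 → 9
9 → 6
6 → 15
7 → 2
2 → 1
1 → 14

Visit order: 11, 5, 8, 13, 12, 10, 7, 4, 3, 9, 6, 15, 2, 1, 14

3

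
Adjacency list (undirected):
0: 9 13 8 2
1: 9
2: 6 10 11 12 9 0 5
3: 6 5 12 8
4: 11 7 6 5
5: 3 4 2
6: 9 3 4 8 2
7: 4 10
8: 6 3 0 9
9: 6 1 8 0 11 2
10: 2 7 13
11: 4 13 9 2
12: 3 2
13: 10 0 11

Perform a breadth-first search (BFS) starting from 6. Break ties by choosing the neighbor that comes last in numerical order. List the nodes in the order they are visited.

6, 9, 8, 4, 3, 2, 11, 1, 0, 7, 5, 12, 10, 13

Visit 6; enqueue 9, 8, 4, 3, 2 → queue [9, 8, 4, 3, 2]
Visit 9; enqueue 11, 1, 0 → queue [8, 4, 3, 2, 11, 1, 0]
Visit 8 → queue [4, 3, 2, 11, 1, 0]
Visit 4; enqueue 7, 5 → queue [3, 2, 11, 1, 0, 7, 5]
Visit 3; enqueue 12 → queue [2, 11, 1, 0, 7, 5, 12]
Visit 2; enqueue 10 → queue [11, 1, 0, 7, 5, 12, 10]
Visit 11; enqueue 13 → queue [1, 0, 7, 5, 12, 10, 13]
Visit 1 → queue [0, 7, 5, 12, 10, 13]
Visit 0 → queue [7, 5, 12, 10, 13]
Visit 7 → queue [5, 12, 10, 13]
Visit 5 → queue [12, 10, 13]
Visit 12 → queue [10, 13]
Visit 10 → queue [13]
Visit 13 → queue []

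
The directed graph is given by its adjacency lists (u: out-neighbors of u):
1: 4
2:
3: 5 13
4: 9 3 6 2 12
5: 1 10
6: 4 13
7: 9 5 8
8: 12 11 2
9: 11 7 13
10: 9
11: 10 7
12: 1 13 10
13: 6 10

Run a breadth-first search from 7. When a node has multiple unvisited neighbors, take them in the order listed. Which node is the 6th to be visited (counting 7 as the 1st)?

13

Visit 7; enqueue 9, 5, 8 → queue [9, 5, 8]
Visit 9; enqueue 11, 13 → queue [5, 8, 11, 13]
Visit 5; enqueue 1, 10 → queue [8, 11, 13, 1, 10]
Visit 8; enqueue 12, 2 → queue [11, 13, 1, 10, 12, 2]
Visit 11 → queue [13, 1, 10, 12, 2]
Visit 13; enqueue 6 → queue [1, 10, 12, 2, 6]
Visit 1; enqueue 4 → queue [10, 12, 2, 6, 4]
Visit 10 → queue [12, 2, 6, 4]
Visit 12 → queue [2, 6, 4]
Visit 2 → queue [6, 4]
Visit 6 → queue [4]
Visit 4; enqueue 3 → queue [3]
Visit 3 → queue []

Visit order: 7, 9, 5, 8, 11, 13, 1, 10, 12, 2, 6, 4, 3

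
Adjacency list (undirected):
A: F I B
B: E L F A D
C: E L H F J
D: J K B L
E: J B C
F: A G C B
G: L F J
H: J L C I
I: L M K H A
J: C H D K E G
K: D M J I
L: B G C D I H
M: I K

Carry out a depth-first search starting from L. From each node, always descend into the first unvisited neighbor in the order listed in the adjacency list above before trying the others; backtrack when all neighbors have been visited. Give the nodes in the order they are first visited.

Visit L
L → B
B → E
E → J
J → C
C → H
H → I
I → M
M → K
K → D
I → A
A → F
F → G

L -> B -> E -> J -> C -> H -> I -> M -> K -> D -> A -> F -> G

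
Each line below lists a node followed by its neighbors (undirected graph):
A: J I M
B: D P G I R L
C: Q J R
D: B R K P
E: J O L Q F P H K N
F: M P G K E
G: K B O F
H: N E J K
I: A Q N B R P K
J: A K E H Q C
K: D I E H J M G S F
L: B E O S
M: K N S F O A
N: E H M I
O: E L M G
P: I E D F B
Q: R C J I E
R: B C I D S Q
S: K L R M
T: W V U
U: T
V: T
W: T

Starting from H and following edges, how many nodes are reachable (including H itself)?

19

BFS from H visits: H, N, E, J, K, M, I, O, L, Q, F, P, A, C, D, G, S, B, R
Reachable nodes: 19 of 23 total.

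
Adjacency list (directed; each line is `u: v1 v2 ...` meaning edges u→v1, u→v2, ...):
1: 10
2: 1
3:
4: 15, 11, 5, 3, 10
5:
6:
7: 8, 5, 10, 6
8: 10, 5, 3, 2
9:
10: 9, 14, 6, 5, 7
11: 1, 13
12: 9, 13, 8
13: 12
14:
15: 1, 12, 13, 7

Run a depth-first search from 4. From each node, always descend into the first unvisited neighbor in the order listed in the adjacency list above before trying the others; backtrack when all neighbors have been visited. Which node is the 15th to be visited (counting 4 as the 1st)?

Visit 4
4 → 15
15 → 1
1 → 10
10 → 9
10 → 14
10 → 6
10 → 5
10 → 7
7 → 8
8 → 3
8 → 2
15 → 12
12 → 13
4 → 11

Visit order: 4, 15, 1, 10, 9, 14, 6, 5, 7, 8, 3, 2, 12, 13, 11

11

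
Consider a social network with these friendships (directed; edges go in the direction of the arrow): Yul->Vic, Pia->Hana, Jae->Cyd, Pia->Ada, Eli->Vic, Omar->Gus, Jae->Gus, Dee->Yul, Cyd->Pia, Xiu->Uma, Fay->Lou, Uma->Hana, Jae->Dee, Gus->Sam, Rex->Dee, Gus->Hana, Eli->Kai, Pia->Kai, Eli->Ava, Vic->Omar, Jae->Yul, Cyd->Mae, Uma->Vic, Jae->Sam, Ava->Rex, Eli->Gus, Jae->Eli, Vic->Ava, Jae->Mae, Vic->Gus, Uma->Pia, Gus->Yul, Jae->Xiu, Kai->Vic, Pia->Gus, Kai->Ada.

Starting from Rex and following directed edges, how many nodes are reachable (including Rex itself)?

9

BFS from Rex visits: Rex, Dee, Yul, Vic, Ava, Gus, Omar, Hana, Sam
Reachable nodes: 9 of 20 total.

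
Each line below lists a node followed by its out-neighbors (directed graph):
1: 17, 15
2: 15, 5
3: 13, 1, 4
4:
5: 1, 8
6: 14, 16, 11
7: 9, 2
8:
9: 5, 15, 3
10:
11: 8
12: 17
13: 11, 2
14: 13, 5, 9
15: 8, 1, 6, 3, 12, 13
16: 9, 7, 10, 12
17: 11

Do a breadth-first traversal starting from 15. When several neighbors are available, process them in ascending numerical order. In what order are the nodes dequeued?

Visit 15; enqueue 1, 3, 6, 8, 12, 13 → queue [1, 3, 6, 8, 12, 13]
Visit 1; enqueue 17 → queue [3, 6, 8, 12, 13, 17]
Visit 3; enqueue 4 → queue [6, 8, 12, 13, 17, 4]
Visit 6; enqueue 11, 14, 16 → queue [8, 12, 13, 17, 4, 11, 14, 16]
Visit 8 → queue [12, 13, 17, 4, 11, 14, 16]
Visit 12 → queue [13, 17, 4, 11, 14, 16]
Visit 13; enqueue 2 → queue [17, 4, 11, 14, 16, 2]
Visit 17 → queue [4, 11, 14, 16, 2]
Visit 4 → queue [11, 14, 16, 2]
Visit 11 → queue [14, 16, 2]
Visit 14; enqueue 5, 9 → queue [16, 2, 5, 9]
Visit 16; enqueue 7, 10 → queue [2, 5, 9, 7, 10]
Visit 2 → queue [5, 9, 7, 10]
Visit 5 → queue [9, 7, 10]
Visit 9 → queue [7, 10]
Visit 7 → queue [10]
Visit 10 → queue []

15, 1, 3, 6, 8, 12, 13, 17, 4, 11, 14, 16, 2, 5, 9, 7, 10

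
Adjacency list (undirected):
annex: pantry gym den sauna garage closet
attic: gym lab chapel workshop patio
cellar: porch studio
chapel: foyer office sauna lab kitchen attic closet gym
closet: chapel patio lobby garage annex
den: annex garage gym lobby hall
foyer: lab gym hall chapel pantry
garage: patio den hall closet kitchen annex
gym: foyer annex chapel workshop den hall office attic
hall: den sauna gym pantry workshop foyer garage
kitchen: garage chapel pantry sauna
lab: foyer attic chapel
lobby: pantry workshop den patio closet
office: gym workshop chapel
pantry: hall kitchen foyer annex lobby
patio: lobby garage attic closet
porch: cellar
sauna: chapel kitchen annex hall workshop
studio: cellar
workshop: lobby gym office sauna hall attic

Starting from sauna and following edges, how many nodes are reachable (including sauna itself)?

BFS from sauna visits: sauna, chapel, kitchen, annex, hall, workshop, foyer, office, lab, attic, closet, gym, garage, pantry, den, lobby, patio
Reachable nodes: 17 of 20 total.

17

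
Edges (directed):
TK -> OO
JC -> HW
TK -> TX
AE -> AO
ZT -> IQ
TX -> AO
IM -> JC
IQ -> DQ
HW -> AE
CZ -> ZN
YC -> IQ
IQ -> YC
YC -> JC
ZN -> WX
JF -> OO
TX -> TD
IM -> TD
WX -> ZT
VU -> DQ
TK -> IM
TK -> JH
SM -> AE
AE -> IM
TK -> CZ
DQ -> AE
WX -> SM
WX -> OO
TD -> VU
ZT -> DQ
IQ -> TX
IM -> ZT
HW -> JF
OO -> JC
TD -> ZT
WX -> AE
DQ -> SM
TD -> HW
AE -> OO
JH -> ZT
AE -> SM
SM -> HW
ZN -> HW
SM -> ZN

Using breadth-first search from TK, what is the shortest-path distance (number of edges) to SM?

Level 0: TK
Level 1: CZ, IM, JH, OO, TX
Level 2: AO, JC, TD, ZN, ZT
Level 3: DQ, HW, IQ, VU, WX
Level 4: AE, JF, SM, YC
SM first appears at level 4.

4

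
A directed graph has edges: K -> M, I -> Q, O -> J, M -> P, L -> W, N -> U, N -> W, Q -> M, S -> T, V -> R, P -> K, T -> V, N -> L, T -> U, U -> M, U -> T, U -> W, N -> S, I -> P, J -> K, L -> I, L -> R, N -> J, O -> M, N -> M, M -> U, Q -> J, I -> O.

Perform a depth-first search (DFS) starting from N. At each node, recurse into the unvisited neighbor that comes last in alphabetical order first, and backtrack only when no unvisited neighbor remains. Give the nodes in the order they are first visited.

Visit N
N → W
N → U
U → T
T → V
V → R
U → M
M → P
P → K
N → S
N → L
L → I
I → Q
Q → J
I → O

N → W → U → T → V → R → M → P → K → S → L → I → Q → J → O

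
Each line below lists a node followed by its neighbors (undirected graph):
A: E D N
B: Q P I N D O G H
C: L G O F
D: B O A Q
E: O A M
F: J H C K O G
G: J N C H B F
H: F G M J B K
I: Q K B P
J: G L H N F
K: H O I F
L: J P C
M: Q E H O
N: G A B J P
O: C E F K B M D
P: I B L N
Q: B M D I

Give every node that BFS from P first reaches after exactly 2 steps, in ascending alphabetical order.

A, C, D, G, H, J, K, O, Q

Level 0: P
Level 1: B, I, L, N
Level 2: A, C, D, G, H, J, K, O, Q
Level 3: E, F, M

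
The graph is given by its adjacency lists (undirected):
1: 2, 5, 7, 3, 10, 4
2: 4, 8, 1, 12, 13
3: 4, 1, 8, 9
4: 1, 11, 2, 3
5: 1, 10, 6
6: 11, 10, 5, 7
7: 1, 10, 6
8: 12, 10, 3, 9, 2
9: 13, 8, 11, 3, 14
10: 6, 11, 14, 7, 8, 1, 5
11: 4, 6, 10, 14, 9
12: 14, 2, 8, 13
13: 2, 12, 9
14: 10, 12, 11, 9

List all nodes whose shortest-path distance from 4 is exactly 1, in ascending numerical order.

1, 2, 3, 11

Level 0: 4
Level 1: 1, 2, 3, 11
Level 2: 5, 6, 7, 8, 9, 10, 12, 13, 14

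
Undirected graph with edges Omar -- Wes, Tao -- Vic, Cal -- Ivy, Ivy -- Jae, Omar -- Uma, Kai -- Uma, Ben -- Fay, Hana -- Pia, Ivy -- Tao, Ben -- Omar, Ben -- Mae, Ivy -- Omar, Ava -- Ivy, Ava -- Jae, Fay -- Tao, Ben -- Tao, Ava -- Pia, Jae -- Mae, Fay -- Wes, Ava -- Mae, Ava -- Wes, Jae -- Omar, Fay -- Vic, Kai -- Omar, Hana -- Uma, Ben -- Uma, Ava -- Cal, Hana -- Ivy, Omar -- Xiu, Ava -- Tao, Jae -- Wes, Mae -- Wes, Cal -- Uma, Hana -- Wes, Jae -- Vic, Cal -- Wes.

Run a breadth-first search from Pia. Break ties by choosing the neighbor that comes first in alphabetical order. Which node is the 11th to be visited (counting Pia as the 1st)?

Omar

Visit Pia; enqueue Ava, Hana → queue [Ava, Hana]
Visit Ava; enqueue Cal, Ivy, Jae, Mae, Tao, Wes → queue [Hana, Cal, Ivy, Jae, Mae, Tao, Wes]
Visit Hana; enqueue Uma → queue [Cal, Ivy, Jae, Mae, Tao, Wes, Uma]
Visit Cal → queue [Ivy, Jae, Mae, Tao, Wes, Uma]
Visit Ivy; enqueue Omar → queue [Jae, Mae, Tao, Wes, Uma, Omar]
Visit Jae; enqueue Vic → queue [Mae, Tao, Wes, Uma, Omar, Vic]
Visit Mae; enqueue Ben → queue [Tao, Wes, Uma, Omar, Vic, Ben]
Visit Tao; enqueue Fay → queue [Wes, Uma, Omar, Vic, Ben, Fay]
Visit Wes → queue [Uma, Omar, Vic, Ben, Fay]
Visit Uma; enqueue Kai → queue [Omar, Vic, Ben, Fay, Kai]
Visit Omar; enqueue Xiu → queue [Vic, Ben, Fay, Kai, Xiu]
Visit Vic → queue [Ben, Fay, Kai, Xiu]
Visit Ben → queue [Fay, Kai, Xiu]
Visit Fay → queue [Kai, Xiu]
Visit Kai → queue [Xiu]
Visit Xiu → queue []

Visit order: Pia, Ava, Hana, Cal, Ivy, Jae, Mae, Tao, Wes, Uma, Omar, Vic, Ben, Fay, Kai, Xiu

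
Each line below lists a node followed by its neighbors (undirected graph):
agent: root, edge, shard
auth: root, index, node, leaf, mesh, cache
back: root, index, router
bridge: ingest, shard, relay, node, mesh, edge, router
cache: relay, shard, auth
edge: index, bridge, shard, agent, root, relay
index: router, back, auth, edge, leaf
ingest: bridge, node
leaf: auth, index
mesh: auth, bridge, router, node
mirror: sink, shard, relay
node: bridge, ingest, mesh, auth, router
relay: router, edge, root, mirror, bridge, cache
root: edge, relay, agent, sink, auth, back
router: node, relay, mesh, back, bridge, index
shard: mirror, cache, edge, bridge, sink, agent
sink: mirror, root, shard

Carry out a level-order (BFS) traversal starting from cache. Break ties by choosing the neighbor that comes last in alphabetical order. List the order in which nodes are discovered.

cache → shard → relay → auth → sink → mirror → edge → bridge → agent → router → root → node → mesh → leaf → index → ingest → back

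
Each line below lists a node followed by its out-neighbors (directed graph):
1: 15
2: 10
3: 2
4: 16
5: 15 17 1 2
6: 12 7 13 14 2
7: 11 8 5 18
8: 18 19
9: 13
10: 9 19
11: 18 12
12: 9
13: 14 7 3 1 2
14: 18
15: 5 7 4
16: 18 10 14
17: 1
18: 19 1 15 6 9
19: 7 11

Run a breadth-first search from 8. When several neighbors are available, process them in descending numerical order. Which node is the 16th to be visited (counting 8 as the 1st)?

Visit 8; enqueue 19, 18 → queue [19, 18]
Visit 19; enqueue 11, 7 → queue [18, 11, 7]
Visit 18; enqueue 15, 9, 6, 1 → queue [11, 7, 15, 9, 6, 1]
Visit 11; enqueue 12 → queue [7, 15, 9, 6, 1, 12]
Visit 7; enqueue 5 → queue [15, 9, 6, 1, 12, 5]
Visit 15; enqueue 4 → queue [9, 6, 1, 12, 5, 4]
Visit 9; enqueue 13 → queue [6, 1, 12, 5, 4, 13]
Visit 6; enqueue 14, 2 → queue [1, 12, 5, 4, 13, 14, 2]
Visit 1 → queue [12, 5, 4, 13, 14, 2]
Visit 12 → queue [5, 4, 13, 14, 2]
Visit 5; enqueue 17 → queue [4, 13, 14, 2, 17]
Visit 4; enqueue 16 → queue [13, 14, 2, 17, 16]
Visit 13; enqueue 3 → queue [14, 2, 17, 16, 3]
Visit 14 → queue [2, 17, 16, 3]
Visit 2; enqueue 10 → queue [17, 16, 3, 10]
Visit 17 → queue [16, 3, 10]
Visit 16 → queue [3, 10]
Visit 3 → queue [10]
Visit 10 → queue []

Visit order: 8, 19, 18, 11, 7, 15, 9, 6, 1, 12, 5, 4, 13, 14, 2, 17, 16, 3, 10

17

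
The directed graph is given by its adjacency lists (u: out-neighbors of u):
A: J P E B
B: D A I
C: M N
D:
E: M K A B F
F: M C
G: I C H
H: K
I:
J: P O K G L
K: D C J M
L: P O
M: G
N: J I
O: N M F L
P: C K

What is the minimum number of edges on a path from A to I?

2

Level 0: A
Level 1: B, E, J, P
Level 2: C, D, F, G, I, K, L, M, O
Level 3: H, N
I first appears at level 2.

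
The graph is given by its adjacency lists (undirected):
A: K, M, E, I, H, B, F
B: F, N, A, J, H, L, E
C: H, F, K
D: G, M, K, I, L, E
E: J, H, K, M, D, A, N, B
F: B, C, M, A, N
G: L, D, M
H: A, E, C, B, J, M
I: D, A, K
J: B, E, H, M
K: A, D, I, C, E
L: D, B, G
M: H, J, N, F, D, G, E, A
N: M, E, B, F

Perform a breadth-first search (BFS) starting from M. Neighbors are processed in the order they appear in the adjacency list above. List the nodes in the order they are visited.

M -> H -> J -> N -> F -> D -> G -> E -> A -> C -> B -> K -> I -> L

Visit M; enqueue H, J, N, F, D, G, E, A → queue [H, J, N, F, D, G, E, A]
Visit H; enqueue C, B → queue [J, N, F, D, G, E, A, C, B]
Visit J → queue [N, F, D, G, E, A, C, B]
Visit N → queue [F, D, G, E, A, C, B]
Visit F → queue [D, G, E, A, C, B]
Visit D; enqueue K, I, L → queue [G, E, A, C, B, K, I, L]
Visit G → queue [E, A, C, B, K, I, L]
Visit E → queue [A, C, B, K, I, L]
Visit A → queue [C, B, K, I, L]
Visit C → queue [B, K, I, L]
Visit B → queue [K, I, L]
Visit K → queue [I, L]
Visit I → queue [L]
Visit L → queue []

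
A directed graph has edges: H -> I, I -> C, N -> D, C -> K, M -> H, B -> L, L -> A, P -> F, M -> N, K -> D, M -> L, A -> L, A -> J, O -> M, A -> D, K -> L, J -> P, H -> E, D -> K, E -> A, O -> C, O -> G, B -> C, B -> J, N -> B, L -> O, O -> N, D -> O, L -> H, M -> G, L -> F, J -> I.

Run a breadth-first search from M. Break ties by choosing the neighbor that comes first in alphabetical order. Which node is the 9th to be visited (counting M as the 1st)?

F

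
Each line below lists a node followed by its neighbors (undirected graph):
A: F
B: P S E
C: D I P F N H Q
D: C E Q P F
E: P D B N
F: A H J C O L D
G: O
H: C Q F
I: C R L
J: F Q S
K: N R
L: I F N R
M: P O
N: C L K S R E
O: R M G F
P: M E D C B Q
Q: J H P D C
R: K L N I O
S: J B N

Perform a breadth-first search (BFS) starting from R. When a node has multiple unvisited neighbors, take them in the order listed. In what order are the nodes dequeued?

R, K, L, N, I, O, F, C, S, E, M, G, A, H, J, D, P, Q, B

Visit R; enqueue K, L, N, I, O → queue [K, L, N, I, O]
Visit K → queue [L, N, I, O]
Visit L; enqueue F → queue [N, I, O, F]
Visit N; enqueue C, S, E → queue [I, O, F, C, S, E]
Visit I → queue [O, F, C, S, E]
Visit O; enqueue M, G → queue [F, C, S, E, M, G]
Visit F; enqueue A, H, J, D → queue [C, S, E, M, G, A, H, J, D]
Visit C; enqueue P, Q → queue [S, E, M, G, A, H, J, D, P, Q]
Visit S; enqueue B → queue [E, M, G, A, H, J, D, P, Q, B]
Visit E → queue [M, G, A, H, J, D, P, Q, B]
Visit M → queue [G, A, H, J, D, P, Q, B]
Visit G → queue [A, H, J, D, P, Q, B]
Visit A → queue [H, J, D, P, Q, B]
Visit H → queue [J, D, P, Q, B]
Visit J → queue [D, P, Q, B]
Visit D → queue [P, Q, B]
Visit P → queue [Q, B]
Visit Q → queue [B]
Visit B → queue []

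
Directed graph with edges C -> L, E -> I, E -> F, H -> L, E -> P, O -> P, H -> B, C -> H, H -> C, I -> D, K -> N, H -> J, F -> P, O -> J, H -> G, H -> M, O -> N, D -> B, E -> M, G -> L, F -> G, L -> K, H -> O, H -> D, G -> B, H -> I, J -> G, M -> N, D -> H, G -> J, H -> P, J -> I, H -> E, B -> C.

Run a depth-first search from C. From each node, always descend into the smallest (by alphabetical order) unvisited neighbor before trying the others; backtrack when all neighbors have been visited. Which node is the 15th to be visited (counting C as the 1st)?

O

Visit C
C → H
H → B
H → D
H → E
E → F
F → G
G → J
J → I
G → L
L → K
K → N
F → P
E → M
H → O

Visit order: C, H, B, D, E, F, G, J, I, L, K, N, P, M, O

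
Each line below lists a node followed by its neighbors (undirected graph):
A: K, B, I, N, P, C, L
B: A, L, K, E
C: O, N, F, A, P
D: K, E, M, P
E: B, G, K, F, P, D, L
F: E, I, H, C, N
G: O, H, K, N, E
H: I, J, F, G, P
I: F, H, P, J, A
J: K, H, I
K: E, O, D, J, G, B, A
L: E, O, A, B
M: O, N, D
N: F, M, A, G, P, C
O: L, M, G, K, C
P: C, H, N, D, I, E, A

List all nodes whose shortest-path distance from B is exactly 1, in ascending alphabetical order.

A, E, K, L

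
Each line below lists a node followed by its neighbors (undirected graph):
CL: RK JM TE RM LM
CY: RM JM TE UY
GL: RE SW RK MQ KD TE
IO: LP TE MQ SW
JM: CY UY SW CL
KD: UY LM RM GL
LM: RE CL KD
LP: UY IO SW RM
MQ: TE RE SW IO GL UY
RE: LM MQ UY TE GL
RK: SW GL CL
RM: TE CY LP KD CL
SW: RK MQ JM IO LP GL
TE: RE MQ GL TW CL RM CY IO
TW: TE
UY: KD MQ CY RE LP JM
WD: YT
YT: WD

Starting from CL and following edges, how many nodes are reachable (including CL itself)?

16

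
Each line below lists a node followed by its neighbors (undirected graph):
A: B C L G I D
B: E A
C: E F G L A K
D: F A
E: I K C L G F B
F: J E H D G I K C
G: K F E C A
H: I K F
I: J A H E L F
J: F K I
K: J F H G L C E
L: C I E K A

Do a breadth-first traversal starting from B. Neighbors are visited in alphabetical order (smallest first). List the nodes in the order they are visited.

B → A → E → C → D → G → I → L → F → K → H → J

Visit B; enqueue A, E → queue [A, E]
Visit A; enqueue C, D, G, I, L → queue [E, C, D, G, I, L]
Visit E; enqueue F, K → queue [C, D, G, I, L, F, K]
Visit C → queue [D, G, I, L, F, K]
Visit D → queue [G, I, L, F, K]
Visit G → queue [I, L, F, K]
Visit I; enqueue H, J → queue [L, F, K, H, J]
Visit L → queue [F, K, H, J]
Visit F → queue [K, H, J]
Visit K → queue [H, J]
Visit H → queue [J]
Visit J → queue []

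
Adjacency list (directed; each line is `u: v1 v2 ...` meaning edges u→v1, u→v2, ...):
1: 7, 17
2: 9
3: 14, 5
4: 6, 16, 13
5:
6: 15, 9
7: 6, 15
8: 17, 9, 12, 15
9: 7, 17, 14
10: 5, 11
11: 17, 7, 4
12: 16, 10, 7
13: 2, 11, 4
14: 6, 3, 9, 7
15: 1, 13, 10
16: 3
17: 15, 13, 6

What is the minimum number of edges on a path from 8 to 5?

3

Level 0: 8
Level 1: 9, 12, 15, 17
Level 2: 1, 6, 7, 10, 13, 14, 16
Level 3: 2, 3, 4, 5, 11
5 first appears at level 3.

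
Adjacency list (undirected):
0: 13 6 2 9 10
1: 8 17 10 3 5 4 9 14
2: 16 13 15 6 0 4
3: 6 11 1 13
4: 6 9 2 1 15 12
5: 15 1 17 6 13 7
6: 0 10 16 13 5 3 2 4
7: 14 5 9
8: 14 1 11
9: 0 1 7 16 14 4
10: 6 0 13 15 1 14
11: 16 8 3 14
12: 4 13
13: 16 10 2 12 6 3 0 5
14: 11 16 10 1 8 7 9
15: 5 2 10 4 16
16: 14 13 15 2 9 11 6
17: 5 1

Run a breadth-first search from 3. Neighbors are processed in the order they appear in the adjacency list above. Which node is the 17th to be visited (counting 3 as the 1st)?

15

Visit 3; enqueue 6, 11, 1, 13 → queue [6, 11, 1, 13]
Visit 6; enqueue 0, 10, 16, 5, 2, 4 → queue [11, 1, 13, 0, 10, 16, 5, 2, 4]
Visit 11; enqueue 8, 14 → queue [1, 13, 0, 10, 16, 5, 2, 4, 8, 14]
Visit 1; enqueue 17, 9 → queue [13, 0, 10, 16, 5, 2, 4, 8, 14, 17, 9]
Visit 13; enqueue 12 → queue [0, 10, 16, 5, 2, 4, 8, 14, 17, 9, 12]
Visit 0 → queue [10, 16, 5, 2, 4, 8, 14, 17, 9, 12]
Visit 10; enqueue 15 → queue [16, 5, 2, 4, 8, 14, 17, 9, 12, 15]
Visit 16 → queue [5, 2, 4, 8, 14, 17, 9, 12, 15]
Visit 5; enqueue 7 → queue [2, 4, 8, 14, 17, 9, 12, 15, 7]
Visit 2 → queue [4, 8, 14, 17, 9, 12, 15, 7]
Visit 4 → queue [8, 14, 17, 9, 12, 15, 7]
Visit 8 → queue [14, 17, 9, 12, 15, 7]
Visit 14 → queue [17, 9, 12, 15, 7]
Visit 17 → queue [9, 12, 15, 7]
Visit 9 → queue [12, 15, 7]
Visit 12 → queue [15, 7]
Visit 15 → queue [7]
Visit 7 → queue []

Visit order: 3, 6, 11, 1, 13, 0, 10, 16, 5, 2, 4, 8, 14, 17, 9, 12, 15, 7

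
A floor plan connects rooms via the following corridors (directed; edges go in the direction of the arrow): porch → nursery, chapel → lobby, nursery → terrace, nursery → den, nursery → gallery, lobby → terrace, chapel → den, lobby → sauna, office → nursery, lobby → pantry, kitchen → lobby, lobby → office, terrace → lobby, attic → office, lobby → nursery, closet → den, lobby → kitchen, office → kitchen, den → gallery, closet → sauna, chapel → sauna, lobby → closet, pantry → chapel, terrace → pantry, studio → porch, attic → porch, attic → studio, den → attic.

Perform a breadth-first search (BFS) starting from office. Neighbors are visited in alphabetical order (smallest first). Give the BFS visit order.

Visit office; enqueue kitchen, nursery → queue [kitchen, nursery]
Visit kitchen; enqueue lobby → queue [nursery, lobby]
Visit nursery; enqueue den, gallery, terrace → queue [lobby, den, gallery, terrace]
Visit lobby; enqueue closet, pantry, sauna → queue [den, gallery, terrace, closet, pantry, sauna]
Visit den; enqueue attic → queue [gallery, terrace, closet, pantry, sauna, attic]
Visit gallery → queue [terrace, closet, pantry, sauna, attic]
Visit terrace → queue [closet, pantry, sauna, attic]
Visit closet → queue [pantry, sauna, attic]
Visit pantry; enqueue chapel → queue [sauna, attic, chapel]
Visit sauna → queue [attic, chapel]
Visit attic; enqueue porch, studio → queue [chapel, porch, studio]
Visit chapel → queue [porch, studio]
Visit porch → queue [studio]
Visit studio → queue []

office → kitchen → nursery → lobby → den → gallery → terrace → closet → pantry → sauna → attic → chapel → porch → studio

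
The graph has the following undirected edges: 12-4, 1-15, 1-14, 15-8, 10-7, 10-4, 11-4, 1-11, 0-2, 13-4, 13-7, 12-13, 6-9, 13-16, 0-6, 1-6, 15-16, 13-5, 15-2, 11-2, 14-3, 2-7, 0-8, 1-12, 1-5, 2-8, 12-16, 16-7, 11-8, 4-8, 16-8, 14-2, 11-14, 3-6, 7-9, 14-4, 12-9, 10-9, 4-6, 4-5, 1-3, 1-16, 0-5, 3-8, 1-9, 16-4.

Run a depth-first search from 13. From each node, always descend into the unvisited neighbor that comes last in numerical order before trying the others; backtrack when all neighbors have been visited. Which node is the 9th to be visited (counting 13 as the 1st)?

Visit 13
13 → 16
16 → 15
15 → 8
8 → 11
11 → 14
14 → 4
4 → 12
12 → 9
9 → 10
10 → 7
7 → 2
2 → 0
0 → 6
6 → 3
3 → 1
1 → 5

Visit order: 13, 16, 15, 8, 11, 14, 4, 12, 9, 10, 7, 2, 0, 6, 3, 1, 5

9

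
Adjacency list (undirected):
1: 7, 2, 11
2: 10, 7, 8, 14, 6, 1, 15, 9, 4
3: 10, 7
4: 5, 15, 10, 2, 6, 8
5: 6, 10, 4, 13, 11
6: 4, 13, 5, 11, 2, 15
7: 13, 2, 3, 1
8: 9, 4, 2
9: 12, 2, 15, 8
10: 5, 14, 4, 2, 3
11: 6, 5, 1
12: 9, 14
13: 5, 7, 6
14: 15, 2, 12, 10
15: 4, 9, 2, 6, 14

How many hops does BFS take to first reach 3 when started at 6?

3

Level 0: 6
Level 1: 2, 4, 5, 11, 13, 15
Level 2: 1, 7, 8, 9, 10, 14
Level 3: 3, 12
3 first appears at level 3.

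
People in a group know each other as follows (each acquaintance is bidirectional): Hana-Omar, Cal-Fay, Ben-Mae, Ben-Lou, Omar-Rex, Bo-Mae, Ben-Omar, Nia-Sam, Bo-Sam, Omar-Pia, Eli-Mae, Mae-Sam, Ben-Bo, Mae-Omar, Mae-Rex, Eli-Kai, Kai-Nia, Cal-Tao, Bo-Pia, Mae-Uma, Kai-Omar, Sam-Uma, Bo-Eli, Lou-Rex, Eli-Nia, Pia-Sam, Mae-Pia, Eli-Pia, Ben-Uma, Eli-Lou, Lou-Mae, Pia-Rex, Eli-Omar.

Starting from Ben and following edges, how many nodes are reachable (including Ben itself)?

13

BFS from Ben visits: Ben, Uma, Omar, Mae, Lou, Bo, Sam, Rex, Pia, Kai, Hana, Eli, Nia
Reachable nodes: 13 of 16 total.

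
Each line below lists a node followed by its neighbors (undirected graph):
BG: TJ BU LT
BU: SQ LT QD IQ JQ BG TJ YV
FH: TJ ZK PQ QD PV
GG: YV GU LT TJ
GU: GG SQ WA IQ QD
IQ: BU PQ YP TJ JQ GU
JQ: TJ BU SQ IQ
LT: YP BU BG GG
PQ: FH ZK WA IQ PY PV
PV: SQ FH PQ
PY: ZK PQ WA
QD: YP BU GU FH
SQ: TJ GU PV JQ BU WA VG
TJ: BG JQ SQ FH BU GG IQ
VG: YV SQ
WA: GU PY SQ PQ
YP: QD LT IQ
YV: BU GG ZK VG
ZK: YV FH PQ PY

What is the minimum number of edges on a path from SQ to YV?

2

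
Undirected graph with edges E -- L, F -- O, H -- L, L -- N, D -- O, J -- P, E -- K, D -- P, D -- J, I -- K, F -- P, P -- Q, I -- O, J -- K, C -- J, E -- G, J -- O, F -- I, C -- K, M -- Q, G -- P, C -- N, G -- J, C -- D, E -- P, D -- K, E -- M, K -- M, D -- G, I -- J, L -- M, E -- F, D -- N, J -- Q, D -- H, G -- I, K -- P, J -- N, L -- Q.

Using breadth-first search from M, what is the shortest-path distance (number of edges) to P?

2

Level 0: M
Level 1: E, K, L, Q
Level 2: C, D, F, G, H, I, J, N, P
Level 3: O
P first appears at level 2.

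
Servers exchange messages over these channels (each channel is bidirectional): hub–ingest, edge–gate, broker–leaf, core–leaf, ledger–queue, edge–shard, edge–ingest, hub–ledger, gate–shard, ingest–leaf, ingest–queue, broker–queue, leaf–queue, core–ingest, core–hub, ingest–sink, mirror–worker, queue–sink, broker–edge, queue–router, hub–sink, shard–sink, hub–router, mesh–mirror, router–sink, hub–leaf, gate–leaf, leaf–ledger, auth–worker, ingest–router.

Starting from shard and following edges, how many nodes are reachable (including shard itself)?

BFS from shard visits: shard, edge, gate, sink, broker, ingest, leaf, hub, queue, router, core, ledger
Reachable nodes: 12 of 16 total.

12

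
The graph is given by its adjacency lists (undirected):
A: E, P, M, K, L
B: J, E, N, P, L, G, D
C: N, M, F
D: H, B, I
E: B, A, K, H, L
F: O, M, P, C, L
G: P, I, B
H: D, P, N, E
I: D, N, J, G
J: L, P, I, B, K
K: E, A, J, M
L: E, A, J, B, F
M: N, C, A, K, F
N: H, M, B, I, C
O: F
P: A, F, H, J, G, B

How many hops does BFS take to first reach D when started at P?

2

Level 0: P
Level 1: A, B, F, G, H, J
Level 2: C, D, E, I, K, L, M, N, O
D first appears at level 2.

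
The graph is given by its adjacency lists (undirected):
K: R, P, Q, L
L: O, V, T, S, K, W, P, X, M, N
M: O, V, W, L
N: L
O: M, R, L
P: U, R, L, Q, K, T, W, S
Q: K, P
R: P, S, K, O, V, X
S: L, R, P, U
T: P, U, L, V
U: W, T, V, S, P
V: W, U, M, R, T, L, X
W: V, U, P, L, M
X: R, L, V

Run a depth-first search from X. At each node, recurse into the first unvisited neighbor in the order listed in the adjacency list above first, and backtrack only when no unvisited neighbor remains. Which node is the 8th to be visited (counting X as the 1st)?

Visit X
X → R
R → P
P → U
U → W
W → V
V → M
M → O
O → L
L → T
L → S
L → K
K → Q
L → N

Visit order: X, R, P, U, W, V, M, O, L, T, S, K, Q, N

O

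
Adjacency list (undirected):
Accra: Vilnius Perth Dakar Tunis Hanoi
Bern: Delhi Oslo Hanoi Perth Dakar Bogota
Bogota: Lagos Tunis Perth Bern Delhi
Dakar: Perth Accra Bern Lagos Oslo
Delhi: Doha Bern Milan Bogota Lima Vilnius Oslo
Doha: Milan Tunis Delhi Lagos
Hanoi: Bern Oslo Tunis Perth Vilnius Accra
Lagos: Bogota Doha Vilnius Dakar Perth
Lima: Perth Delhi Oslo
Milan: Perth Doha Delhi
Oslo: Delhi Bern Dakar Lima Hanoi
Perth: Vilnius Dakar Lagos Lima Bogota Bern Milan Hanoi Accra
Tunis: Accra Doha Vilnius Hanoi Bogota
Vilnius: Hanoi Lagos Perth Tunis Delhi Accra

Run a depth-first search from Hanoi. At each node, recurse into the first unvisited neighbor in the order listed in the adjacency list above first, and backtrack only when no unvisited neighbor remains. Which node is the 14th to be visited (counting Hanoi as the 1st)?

Visit Hanoi
Hanoi → Bern
Bern → Delhi
Delhi → Doha
Doha → Milan
Milan → Perth
Perth → Vilnius
Vilnius → Lagos
Lagos → Bogota
Bogota → Tunis
Tunis → Accra
Accra → Dakar
Dakar → Oslo
Oslo → Lima

Visit order: Hanoi, Bern, Delhi, Doha, Milan, Perth, Vilnius, Lagos, Bogota, Tunis, Accra, Dakar, Oslo, Lima

Lima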